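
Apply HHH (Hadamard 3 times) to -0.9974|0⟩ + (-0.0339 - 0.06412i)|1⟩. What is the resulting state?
(-0.7292 - 0.04534i)|0⟩ + (-0.6813 + 0.04534i)|1⟩

H² = I, so H^3 = H: a single Hadamard. With (a, b) = (-0.9974, (-0.0339 - 0.06412i)), H gives ((a + b)/√2, (a − b)/√2) = ((-0.7292 - 0.04534i), (-0.6813 + 0.04534i)).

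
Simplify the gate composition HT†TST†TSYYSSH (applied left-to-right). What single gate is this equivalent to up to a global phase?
I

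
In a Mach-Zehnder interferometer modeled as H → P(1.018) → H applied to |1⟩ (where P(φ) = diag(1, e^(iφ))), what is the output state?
(0.2375 - 0.4255i)|0⟩ + (0.7625 + 0.4255i)|1⟩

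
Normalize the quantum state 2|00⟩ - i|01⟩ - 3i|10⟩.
0.5345|00⟩ - 0.2673i|01⟩ - 0.8018i|10⟩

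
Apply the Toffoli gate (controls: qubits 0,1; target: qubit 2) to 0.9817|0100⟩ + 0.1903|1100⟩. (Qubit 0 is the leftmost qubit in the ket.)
0.9817|0100⟩ + 0.1903|1110⟩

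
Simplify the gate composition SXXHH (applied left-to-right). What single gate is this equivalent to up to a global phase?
S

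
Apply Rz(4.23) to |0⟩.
(-0.5177 - 0.8555i)|0⟩

Rz(4.23) = [[e^(−iθ/2), 0], [0, e^(iθ/2)]] with e^(±iθ/2) = cos(θ/2) ± i·sin(θ/2); θ = 4.23, cos(θ/2) ≈ -0.517737, sin(θ/2) ≈ 0.85554.
With a = amp(|0⟩) = 1 and b = amp(|1⟩) = 0:
new amp(|0⟩) = (-0.517737 - 0.85554i)·a = (-0.5177 - 0.8555i)
new amp(|1⟩) = (-0.517737 + 0.85554i)·b = 0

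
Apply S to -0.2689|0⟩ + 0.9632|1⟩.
-0.2689|0⟩ + 0.9632i|1⟩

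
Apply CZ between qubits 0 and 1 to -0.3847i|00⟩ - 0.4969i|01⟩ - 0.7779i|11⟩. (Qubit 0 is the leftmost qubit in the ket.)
-0.3847i|00⟩ - 0.4969i|01⟩ + 0.7779i|11⟩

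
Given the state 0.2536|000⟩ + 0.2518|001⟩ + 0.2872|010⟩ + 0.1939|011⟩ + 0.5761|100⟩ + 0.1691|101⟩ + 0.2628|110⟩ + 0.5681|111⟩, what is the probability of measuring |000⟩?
0.06431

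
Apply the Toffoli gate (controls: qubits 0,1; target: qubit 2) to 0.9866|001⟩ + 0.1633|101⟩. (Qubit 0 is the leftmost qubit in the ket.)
0.9866|001⟩ + 0.1633|101⟩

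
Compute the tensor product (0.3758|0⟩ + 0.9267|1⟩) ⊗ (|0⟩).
0.3758|00⟩ + 0.9267|10⟩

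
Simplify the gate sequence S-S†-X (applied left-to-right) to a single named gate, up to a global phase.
X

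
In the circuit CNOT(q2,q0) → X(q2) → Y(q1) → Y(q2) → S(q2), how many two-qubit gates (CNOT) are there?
1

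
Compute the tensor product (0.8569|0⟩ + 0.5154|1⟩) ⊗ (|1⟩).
0.8569|01⟩ + 0.5154|11⟩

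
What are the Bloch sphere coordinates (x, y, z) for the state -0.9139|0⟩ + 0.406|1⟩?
(-0.7421, 0, 0.6704)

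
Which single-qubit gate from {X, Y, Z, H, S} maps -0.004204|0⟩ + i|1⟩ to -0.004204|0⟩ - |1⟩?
S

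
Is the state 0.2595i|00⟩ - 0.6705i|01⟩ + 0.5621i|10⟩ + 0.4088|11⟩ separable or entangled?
Entangled

Writing the state as a|00⟩ + b|01⟩ + c|10⟩ + d|11⟩, it is a product state iff ad − bc = 0.
Here (a, b, c, d) = (0.2595i, -0.6705i, 0.5621i, 0.4088): ad − bc = (0.2595i)(0.4088) − (-0.6705i)(0.5621i) = (-0.3769 + 0.1061i) ≠ 0, so the state is entangled.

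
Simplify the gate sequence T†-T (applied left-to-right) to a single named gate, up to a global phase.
I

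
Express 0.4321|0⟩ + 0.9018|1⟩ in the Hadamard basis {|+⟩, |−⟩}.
0.9432|+⟩ - 0.3321|−⟩

With |ψ⟩ = α|0⟩ + β|1⟩, the Hadamard-basis coefficients are ⟨+|ψ⟩ = (α + β)/√2 and ⟨−|ψ⟩ = (α − β)/√2.
Here α = 0.4321, β = 0.9018: (α + β)/√2 = 0.9432, (α − β)/√2 = -0.3321.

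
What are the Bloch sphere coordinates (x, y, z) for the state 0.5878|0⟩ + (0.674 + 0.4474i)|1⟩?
(0.7924, 0.526, -0.3089)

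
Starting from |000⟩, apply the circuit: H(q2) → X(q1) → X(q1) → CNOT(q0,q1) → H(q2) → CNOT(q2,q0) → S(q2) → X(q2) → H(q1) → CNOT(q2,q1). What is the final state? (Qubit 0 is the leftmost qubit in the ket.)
1/√2|001⟩ + 1/√2|011⟩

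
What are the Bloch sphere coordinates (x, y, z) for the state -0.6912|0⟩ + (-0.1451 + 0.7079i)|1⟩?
(0.2006, -0.9786, -0.04442)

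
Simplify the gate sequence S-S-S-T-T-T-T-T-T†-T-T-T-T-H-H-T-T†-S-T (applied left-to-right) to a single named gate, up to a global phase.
T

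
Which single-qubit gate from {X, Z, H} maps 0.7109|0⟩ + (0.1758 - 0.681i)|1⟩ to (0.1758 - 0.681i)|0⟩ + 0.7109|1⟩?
X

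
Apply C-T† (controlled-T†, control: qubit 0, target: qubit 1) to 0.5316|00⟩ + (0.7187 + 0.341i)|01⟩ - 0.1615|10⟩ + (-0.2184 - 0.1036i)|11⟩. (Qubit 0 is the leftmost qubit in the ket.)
0.5316|00⟩ + (0.7187 + 0.341i)|01⟩ - 0.1615|10⟩ + (-0.2277 + 0.08118i)|11⟩

C-T† leaves the control-|0⟩ kets |00⟩, |01⟩ unchanged and applies T† to qubit 1 on the control-|1⟩ pair (|10⟩, |11⟩).
T† = [[1, 0], [0, (1/√2 - (1/√2)i)]].
With a = amp(|10⟩) = -0.1615 and b = amp(|11⟩) = (-0.2184 - 0.1036i):
new amp(|10⟩) = (1)·a = -0.1615
new amp(|11⟩) = (1/√2 - (1/√2)i)·b = (-0.2277 + 0.08118i)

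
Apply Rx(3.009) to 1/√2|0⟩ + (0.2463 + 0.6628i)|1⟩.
(0.7082 - 0.2458i)|0⟩ + (0.01632 - 0.6616i)|1⟩

Rx(3.009) = [[cos(θ/2), −i·sin(θ/2)], [−i·sin(θ/2), cos(θ/2)]]; θ = 3.009, cos(θ/2) ≈ 0.0662478, sin(θ/2) ≈ 0.997803.
With a = amp(|0⟩) = 1/√2 and b = amp(|1⟩) = (0.2463 + 0.6628i):
new amp(|0⟩) = (0.0662478)·a + (-0.997803i)·b = (0.7082 - 0.2458i)
new amp(|1⟩) = (-0.997803i)·a + (0.0662478)·b = (0.01632 - 0.6616i)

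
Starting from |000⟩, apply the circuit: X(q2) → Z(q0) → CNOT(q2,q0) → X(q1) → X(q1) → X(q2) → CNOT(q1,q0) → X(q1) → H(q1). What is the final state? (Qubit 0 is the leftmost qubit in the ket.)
1/√2|100⟩ - 1/√2|110⟩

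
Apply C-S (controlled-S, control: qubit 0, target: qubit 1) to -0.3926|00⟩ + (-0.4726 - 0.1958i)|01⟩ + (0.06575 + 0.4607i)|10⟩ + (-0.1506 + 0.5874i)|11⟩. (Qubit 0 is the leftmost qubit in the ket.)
-0.3926|00⟩ + (-0.4726 - 0.1958i)|01⟩ + (0.06575 + 0.4607i)|10⟩ + (-0.5874 - 0.1506i)|11⟩

C-S leaves the control-|0⟩ kets |00⟩, |01⟩ unchanged and applies S to qubit 1 on the control-|1⟩ pair (|10⟩, |11⟩).
S = [[1, 0], [0, i]].
With a = amp(|10⟩) = (0.06575 + 0.4607i) and b = amp(|11⟩) = (-0.1506 + 0.5874i):
new amp(|10⟩) = (1)·a = (0.06575 + 0.4607i)
new amp(|11⟩) = (i)·b = (-0.5874 - 0.1506i)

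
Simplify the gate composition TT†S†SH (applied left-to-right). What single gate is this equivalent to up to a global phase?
H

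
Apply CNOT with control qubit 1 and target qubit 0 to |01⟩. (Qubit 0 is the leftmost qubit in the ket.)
|11⟩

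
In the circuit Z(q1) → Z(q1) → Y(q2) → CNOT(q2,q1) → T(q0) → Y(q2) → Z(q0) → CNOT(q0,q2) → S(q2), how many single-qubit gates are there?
7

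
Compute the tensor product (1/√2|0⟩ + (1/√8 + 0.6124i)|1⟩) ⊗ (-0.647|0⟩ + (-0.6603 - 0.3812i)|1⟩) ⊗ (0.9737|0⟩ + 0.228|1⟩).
-0.4455|000⟩ - 0.1043|001⟩ + (-0.4546 - 0.2625i)|010⟩ + (-0.1065 - 0.06146i)|011⟩ + (-0.2227 - 0.3858i)|100⟩ + (-0.05215 - 0.09034i)|101⟩ + (-0.000004307 - 0.525i)|110⟩ + (-0.000001009 - 0.1229i)|111⟩

amp(|b₁b₂…⟩) = product of the factor amplitudes for bits b₁, b₂, …; only kets whose every factor amplitude is nonzero survive.
|000⟩: (1/√2)(-0.647)(0.9737) = -0.4455
|001⟩: (1/√2)(-0.647)(0.228) = -0.1043
|010⟩: (1/√2)(-0.6603 - 0.3812i)(0.9737) = (-0.4546 - 0.2625i)
|011⟩: (1/√2)(-0.6603 - 0.3812i)(0.228) = (-0.1065 - 0.06146i)
|100⟩: (1/√8 + 0.6124i)(-0.647)(0.9737) = (-0.2227 - 0.3858i)
|101⟩: (1/√8 + 0.6124i)(-0.647)(0.228) = (-0.05215 - 0.09034i)
|110⟩: (1/√8 + 0.6124i)(-0.6603 - 0.3812i)(0.9737) = (-0.000004307 - 0.525i)
|111⟩: (1/√8 + 0.6124i)(-0.6603 - 0.3812i)(0.228) = (-0.000001009 - 0.1229i)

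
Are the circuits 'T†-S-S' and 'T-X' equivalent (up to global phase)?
No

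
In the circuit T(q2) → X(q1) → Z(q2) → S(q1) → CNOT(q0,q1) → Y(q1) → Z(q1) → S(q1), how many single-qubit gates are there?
7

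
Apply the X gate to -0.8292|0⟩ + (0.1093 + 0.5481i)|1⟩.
(0.1093 + 0.5481i)|0⟩ - 0.8292|1⟩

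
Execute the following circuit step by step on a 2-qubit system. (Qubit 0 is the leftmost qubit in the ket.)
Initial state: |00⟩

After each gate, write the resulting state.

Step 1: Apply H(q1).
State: 1/√2|00⟩ + 1/√2|01⟩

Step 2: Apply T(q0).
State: 1/√2|00⟩ + 1/√2|01⟩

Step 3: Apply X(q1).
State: 1/√2|00⟩ + 1/√2|01⟩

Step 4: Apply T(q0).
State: 1/√2|00⟩ + 1/√2|01⟩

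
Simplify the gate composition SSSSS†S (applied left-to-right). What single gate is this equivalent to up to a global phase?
I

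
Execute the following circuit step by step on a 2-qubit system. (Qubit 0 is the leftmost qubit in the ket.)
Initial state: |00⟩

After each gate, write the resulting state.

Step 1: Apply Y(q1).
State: i|01⟩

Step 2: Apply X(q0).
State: i|11⟩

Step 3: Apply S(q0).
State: -|11⟩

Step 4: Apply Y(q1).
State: i|10⟩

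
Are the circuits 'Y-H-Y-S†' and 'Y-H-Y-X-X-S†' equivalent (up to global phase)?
Yes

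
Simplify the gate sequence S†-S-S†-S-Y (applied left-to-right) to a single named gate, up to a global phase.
Y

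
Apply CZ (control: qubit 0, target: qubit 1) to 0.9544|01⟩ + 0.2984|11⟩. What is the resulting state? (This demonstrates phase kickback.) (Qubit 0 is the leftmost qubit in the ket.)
0.9544|01⟩ - 0.2984|11⟩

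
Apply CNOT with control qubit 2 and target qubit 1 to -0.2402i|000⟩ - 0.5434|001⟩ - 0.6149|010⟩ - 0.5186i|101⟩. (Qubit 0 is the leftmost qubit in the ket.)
-0.2402i|000⟩ - 0.6149|010⟩ - 0.5434|011⟩ - 0.5186i|111⟩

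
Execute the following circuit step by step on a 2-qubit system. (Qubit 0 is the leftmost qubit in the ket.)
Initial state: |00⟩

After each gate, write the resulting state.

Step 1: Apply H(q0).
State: 1/√2|00⟩ + 1/√2|10⟩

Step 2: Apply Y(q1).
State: (1/√2)i|01⟩ + (1/√2)i|11⟩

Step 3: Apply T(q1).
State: (-1/2 + (1/2)i)|01⟩ + (-1/2 + (1/2)i)|11⟩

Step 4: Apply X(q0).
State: (-1/2 + (1/2)i)|01⟩ + (-1/2 + (1/2)i)|11⟩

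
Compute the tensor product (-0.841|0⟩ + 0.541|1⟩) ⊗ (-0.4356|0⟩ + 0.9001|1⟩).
0.3663|00⟩ - 0.757|01⟩ - 0.2357|10⟩ + 0.487|11⟩

amp(|b₁b₂…⟩) = product of the factor amplitudes for bits b₁, b₂, …; only kets whose every factor amplitude is nonzero survive.
|00⟩: (-0.841)(-0.4356) = 0.3663
|01⟩: (-0.841)(0.9001) = -0.757
|10⟩: (0.541)(-0.4356) = -0.2357
|11⟩: (0.541)(0.9001) = 0.487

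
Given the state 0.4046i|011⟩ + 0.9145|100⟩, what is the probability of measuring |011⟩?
0.1637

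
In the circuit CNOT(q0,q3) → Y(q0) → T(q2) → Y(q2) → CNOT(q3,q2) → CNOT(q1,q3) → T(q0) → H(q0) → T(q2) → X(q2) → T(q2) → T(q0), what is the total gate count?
12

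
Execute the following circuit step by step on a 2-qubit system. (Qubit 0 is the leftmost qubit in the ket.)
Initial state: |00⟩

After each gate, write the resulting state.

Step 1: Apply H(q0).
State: 1/√2|00⟩ + 1/√2|10⟩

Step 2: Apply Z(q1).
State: 1/√2|00⟩ + 1/√2|10⟩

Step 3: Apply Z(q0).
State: 1/√2|00⟩ - 1/√2|10⟩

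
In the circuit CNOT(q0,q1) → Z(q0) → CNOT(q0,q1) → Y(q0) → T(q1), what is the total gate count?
5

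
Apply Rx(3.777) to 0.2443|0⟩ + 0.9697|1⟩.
(-0.07632 - 0.9212i)|0⟩ + (-0.3029 - 0.2321i)|1⟩

Rx(3.777) = [[cos(θ/2), −i·sin(θ/2)], [−i·sin(θ/2), cos(θ/2)]]; θ = 3.777, cos(θ/2) ≈ -0.312386, sin(θ/2) ≈ 0.949955.
With a = amp(|0⟩) = 0.2443 and b = amp(|1⟩) = 0.9697:
new amp(|0⟩) = (-0.312386)·a + (-0.949955i)·b = (-0.07632 - 0.9212i)
new amp(|1⟩) = (-0.949955i)·a + (-0.312386)·b = (-0.3029 - 0.2321i)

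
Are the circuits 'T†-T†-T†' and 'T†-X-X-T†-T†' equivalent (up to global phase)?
Yes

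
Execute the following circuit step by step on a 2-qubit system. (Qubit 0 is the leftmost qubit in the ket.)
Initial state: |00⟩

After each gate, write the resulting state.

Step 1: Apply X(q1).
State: |01⟩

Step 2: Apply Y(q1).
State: -i|00⟩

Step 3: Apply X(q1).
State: -i|01⟩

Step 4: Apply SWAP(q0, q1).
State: -i|10⟩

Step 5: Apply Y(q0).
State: -|00⟩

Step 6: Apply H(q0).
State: -1/√2|00⟩ - 1/√2|10⟩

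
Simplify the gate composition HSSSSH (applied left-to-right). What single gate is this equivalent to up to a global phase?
I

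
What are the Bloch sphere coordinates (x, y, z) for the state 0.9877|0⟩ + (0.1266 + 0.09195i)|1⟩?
(0.2501, 0.1816, 0.9511)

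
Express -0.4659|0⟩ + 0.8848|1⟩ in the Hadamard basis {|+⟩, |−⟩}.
0.2962|+⟩ - 0.9551|−⟩

With |ψ⟩ = α|0⟩ + β|1⟩, the Hadamard-basis coefficients are ⟨+|ψ⟩ = (α + β)/√2 and ⟨−|ψ⟩ = (α − β)/√2.
Here α = -0.4659, β = 0.8848: (α + β)/√2 = 0.2962, (α − β)/√2 = -0.9551.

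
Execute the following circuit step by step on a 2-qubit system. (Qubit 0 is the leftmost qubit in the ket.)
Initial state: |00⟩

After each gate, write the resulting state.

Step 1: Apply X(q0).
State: |10⟩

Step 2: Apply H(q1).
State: 1/√2|10⟩ + 1/√2|11⟩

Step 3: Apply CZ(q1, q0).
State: 1/√2|10⟩ - 1/√2|11⟩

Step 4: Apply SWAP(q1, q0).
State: 1/√2|01⟩ - 1/√2|11⟩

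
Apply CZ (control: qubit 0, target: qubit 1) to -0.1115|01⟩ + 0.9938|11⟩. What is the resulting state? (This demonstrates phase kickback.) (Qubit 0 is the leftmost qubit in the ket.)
-0.1115|01⟩ - 0.9938|11⟩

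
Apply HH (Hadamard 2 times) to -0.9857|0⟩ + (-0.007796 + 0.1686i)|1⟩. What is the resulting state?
-0.9857|0⟩ + (-0.007796 + 0.1686i)|1⟩

H² = I, so an even number of Hadamards cancels: H^2 = I and the state is unchanged.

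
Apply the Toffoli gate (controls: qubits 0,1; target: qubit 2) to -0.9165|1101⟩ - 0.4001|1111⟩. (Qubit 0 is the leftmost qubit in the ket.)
-0.4001|1101⟩ - 0.9165|1111⟩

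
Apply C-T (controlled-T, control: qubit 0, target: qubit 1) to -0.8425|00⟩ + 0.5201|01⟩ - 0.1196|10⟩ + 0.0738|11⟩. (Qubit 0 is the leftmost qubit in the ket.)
-0.8425|00⟩ + 0.5201|01⟩ - 0.1196|10⟩ + (0.05218 + 0.05218i)|11⟩

C-T leaves the control-|0⟩ kets |00⟩, |01⟩ unchanged and applies T to qubit 1 on the control-|1⟩ pair (|10⟩, |11⟩).
T = [[1, 0], [0, (1/√2 + (1/√2)i)]].
With a = amp(|10⟩) = -0.1196 and b = amp(|11⟩) = 0.0738:
new amp(|10⟩) = (1)·a = -0.1196
new amp(|11⟩) = (1/√2 + (1/√2)i)·b = (0.05218 + 0.05218i)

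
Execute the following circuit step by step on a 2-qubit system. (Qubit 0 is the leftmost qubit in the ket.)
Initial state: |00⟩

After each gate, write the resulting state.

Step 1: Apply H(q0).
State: 1/√2|00⟩ + 1/√2|10⟩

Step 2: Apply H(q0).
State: |00⟩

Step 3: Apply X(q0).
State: |10⟩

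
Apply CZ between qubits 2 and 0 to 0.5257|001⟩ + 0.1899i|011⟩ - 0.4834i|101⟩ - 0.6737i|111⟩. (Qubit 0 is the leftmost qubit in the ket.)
0.5257|001⟩ + 0.1899i|011⟩ + 0.4834i|101⟩ + 0.6737i|111⟩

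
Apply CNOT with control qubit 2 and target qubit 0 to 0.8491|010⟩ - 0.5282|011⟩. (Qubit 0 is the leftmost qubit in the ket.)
0.8491|010⟩ - 0.5282|111⟩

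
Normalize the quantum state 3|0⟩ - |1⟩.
0.9487|0⟩ - 0.3162|1⟩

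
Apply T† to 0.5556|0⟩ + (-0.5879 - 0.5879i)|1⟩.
0.5556|0⟩ - 0.8314|1⟩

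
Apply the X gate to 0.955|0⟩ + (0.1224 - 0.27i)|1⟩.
(0.1224 - 0.27i)|0⟩ + 0.955|1⟩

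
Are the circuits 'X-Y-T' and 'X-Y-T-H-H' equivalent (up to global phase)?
Yes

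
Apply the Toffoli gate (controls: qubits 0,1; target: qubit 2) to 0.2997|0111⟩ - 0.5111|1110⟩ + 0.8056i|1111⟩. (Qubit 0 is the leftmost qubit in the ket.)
0.2997|0111⟩ - 0.5111|1100⟩ + 0.8056i|1101⟩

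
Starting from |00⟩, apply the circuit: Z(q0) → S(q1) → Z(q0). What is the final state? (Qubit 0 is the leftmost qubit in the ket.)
|00⟩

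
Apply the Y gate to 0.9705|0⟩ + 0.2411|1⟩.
-0.2411i|0⟩ + 0.9705i|1⟩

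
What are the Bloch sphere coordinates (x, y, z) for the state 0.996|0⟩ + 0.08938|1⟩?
(0.178, 0, 0.984)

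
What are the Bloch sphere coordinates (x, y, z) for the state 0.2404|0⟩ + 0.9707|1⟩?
(0.4667, 0, -0.8845)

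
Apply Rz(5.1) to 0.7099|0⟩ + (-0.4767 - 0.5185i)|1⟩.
(-0.5893 - 0.3959i)|0⟩ + (0.6848 + 0.1645i)|1⟩

Rz(5.1) = [[e^(−iθ/2), 0], [0, e^(iθ/2)]] with e^(±iθ/2) = cos(θ/2) ± i·sin(θ/2); θ = 5.1, cos(θ/2) ≈ -0.830054, sin(θ/2) ≈ 0.557684.
With a = amp(|0⟩) = 0.7099 and b = amp(|1⟩) = (-0.4767 - 0.5185i):
new amp(|0⟩) = (-0.830054 - 0.557684i)·a = (-0.5893 - 0.3959i)
new amp(|1⟩) = (-0.830054 + 0.557684i)·b = (0.6848 + 0.1645i)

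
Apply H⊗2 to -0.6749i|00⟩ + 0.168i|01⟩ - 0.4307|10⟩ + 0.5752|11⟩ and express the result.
(0.07225 - 0.2535i)|00⟩ + (-0.503 - 0.4215i)|01⟩ + (-0.07225 - 0.2535i)|10⟩ + (0.503 - 0.4215i)|11⟩

H⊗2 gives amp(|y⟩) = (1/2) Σ_x (−1)^(x·y) amp(|x⟩), where x·y is the number of positions in which both x and y have a 1.
|00⟩: (-0.6749i + 0.168i - 0.4307 + 0.5752)/2 = (0.07225 - 0.2535i)
|01⟩: (-0.6749i - 0.168i - 0.4307 - 0.5752)/2 = (-0.503 - 0.4215i)
|10⟩: (-0.6749i + 0.168i + 0.4307 - 0.5752)/2 = (-0.07225 - 0.2535i)
|11⟩: (-0.6749i - 0.168i + 0.4307 + 0.5752)/2 = (0.503 - 0.4215i)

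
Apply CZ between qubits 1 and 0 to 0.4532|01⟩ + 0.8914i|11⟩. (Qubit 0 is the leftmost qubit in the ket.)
0.4532|01⟩ - 0.8914i|11⟩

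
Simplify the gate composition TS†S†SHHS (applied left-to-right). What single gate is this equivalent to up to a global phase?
T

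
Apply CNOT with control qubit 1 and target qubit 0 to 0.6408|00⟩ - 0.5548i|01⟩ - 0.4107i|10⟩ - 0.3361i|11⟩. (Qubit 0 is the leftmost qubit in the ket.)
0.6408|00⟩ - 0.3361i|01⟩ - 0.4107i|10⟩ - 0.5548i|11⟩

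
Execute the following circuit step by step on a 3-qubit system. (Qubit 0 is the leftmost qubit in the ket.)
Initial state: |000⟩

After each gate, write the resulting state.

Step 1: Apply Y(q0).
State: i|100⟩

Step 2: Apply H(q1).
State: (1/√2)i|100⟩ + (1/√2)i|110⟩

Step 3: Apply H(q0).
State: (1/2)i|000⟩ + (1/2)i|010⟩ - (1/2)i|100⟩ - (1/2)i|110⟩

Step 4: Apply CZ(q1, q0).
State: (1/2)i|000⟩ + (1/2)i|010⟩ - (1/2)i|100⟩ + (1/2)i|110⟩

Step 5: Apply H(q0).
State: (1/√2)i|010⟩ + (1/√2)i|100⟩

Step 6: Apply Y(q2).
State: -1/√2|011⟩ - 1/√2|101⟩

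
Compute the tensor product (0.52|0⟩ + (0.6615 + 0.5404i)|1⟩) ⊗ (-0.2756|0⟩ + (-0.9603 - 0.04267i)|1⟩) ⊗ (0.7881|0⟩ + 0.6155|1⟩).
-0.1129|000⟩ - 0.08821|001⟩ + (-0.3935 - 0.01749i)|010⟩ + (-0.3074 - 0.01366i)|011⟩ + (-0.1437 - 0.1174i)|100⟩ + (-0.1122 - 0.09167i)|101⟩ + (-0.4825 - 0.4312i)|110⟩ + (-0.3768 - 0.3368i)|111⟩

amp(|b₁b₂…⟩) = product of the factor amplitudes for bits b₁, b₂, …; only kets whose every factor amplitude is nonzero survive.
|000⟩: (0.52)(-0.2756)(0.7881) = -0.1129
|001⟩: (0.52)(-0.2756)(0.6155) = -0.08821
|010⟩: (0.52)(-0.9603 - 0.04267i)(0.7881) = (-0.3935 - 0.01749i)
|011⟩: (0.52)(-0.9603 - 0.04267i)(0.6155) = (-0.3074 - 0.01366i)
|100⟩: (0.6615 + 0.5404i)(-0.2756)(0.7881) = (-0.1437 - 0.1174i)
|101⟩: (0.6615 + 0.5404i)(-0.2756)(0.6155) = (-0.1122 - 0.09167i)
|110⟩: (0.6615 + 0.5404i)(-0.9603 - 0.04267i)(0.7881) = (-0.4825 - 0.4312i)
|111⟩: (0.6615 + 0.5404i)(-0.9603 - 0.04267i)(0.6155) = (-0.3768 - 0.3368i)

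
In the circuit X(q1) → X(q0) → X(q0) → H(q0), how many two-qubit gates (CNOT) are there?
0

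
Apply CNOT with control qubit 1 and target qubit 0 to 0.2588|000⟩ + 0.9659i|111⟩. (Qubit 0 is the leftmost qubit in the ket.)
0.2588|000⟩ + 0.9659i|011⟩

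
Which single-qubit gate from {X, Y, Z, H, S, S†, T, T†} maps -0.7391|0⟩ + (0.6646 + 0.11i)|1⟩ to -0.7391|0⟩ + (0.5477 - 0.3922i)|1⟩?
T†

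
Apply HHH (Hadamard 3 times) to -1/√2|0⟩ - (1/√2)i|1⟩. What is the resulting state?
(-1/2 - (1/2)i)|0⟩ + (-1/2 + (1/2)i)|1⟩

H² = I, so H^3 = H: a single Hadamard. With (a, b) = (-1/√2, -(1/√2)i), H gives ((a + b)/√2, (a − b)/√2) = ((-1/2 - (1/2)i), (-1/2 + (1/2)i)).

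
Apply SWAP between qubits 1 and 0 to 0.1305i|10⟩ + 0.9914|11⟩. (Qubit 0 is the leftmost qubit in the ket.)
0.1305i|01⟩ + 0.9914|11⟩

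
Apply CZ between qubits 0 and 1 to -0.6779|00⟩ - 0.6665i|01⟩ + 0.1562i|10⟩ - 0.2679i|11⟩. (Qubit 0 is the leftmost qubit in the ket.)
-0.6779|00⟩ - 0.6665i|01⟩ + 0.1562i|10⟩ + 0.2679i|11⟩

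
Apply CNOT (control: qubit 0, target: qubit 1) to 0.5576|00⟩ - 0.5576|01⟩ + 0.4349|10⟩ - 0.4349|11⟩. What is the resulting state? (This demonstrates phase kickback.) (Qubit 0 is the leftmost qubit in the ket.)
0.5576|00⟩ - 0.5576|01⟩ - 0.4349|10⟩ + 0.4349|11⟩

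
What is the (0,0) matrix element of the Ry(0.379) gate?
0.9821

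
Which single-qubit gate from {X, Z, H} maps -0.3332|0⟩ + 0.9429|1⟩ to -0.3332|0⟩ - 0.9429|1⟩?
Z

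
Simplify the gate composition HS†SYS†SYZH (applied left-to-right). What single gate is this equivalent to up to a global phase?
X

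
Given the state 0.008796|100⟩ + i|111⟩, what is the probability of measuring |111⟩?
1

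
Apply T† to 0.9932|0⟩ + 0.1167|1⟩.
0.9932|0⟩ + (0.08252 - 0.08252i)|1⟩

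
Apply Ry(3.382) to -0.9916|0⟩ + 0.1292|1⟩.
-0.009361|0⟩ - 0.9999|1⟩

Ry(3.382) = [[cos(θ/2), −sin(θ/2)], [sin(θ/2), cos(θ/2)]]; θ = 3.382, cos(θ/2) ≈ -0.119914, sin(θ/2) ≈ 0.992784.
With a = amp(|0⟩) = -0.9916 and b = amp(|1⟩) = 0.1292:
new amp(|0⟩) = (-0.119914)·a + (-0.992784)·b = -0.009361
new amp(|1⟩) = (0.992784)·a + (-0.119914)·b = -0.9999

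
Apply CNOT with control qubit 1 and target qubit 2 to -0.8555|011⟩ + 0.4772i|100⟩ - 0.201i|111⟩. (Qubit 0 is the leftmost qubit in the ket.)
-0.8555|010⟩ + 0.4772i|100⟩ - 0.201i|110⟩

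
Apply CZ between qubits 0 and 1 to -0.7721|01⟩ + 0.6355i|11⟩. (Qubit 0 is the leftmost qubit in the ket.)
-0.7721|01⟩ - 0.6355i|11⟩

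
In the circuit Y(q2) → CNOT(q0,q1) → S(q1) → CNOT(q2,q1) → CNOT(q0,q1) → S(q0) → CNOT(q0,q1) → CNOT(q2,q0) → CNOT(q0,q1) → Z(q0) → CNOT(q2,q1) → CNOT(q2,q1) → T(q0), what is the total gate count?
13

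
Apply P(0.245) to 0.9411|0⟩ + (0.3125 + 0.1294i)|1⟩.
0.9411|0⟩ + (0.2718 + 0.2013i)|1⟩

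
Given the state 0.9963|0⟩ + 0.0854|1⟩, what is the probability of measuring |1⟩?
0.007293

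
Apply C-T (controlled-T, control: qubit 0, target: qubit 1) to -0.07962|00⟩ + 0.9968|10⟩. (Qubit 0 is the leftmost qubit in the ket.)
-0.07962|00⟩ + 0.9968|10⟩

C-T leaves the control-|0⟩ kets |00⟩, |01⟩ unchanged and applies T to qubit 1 on the control-|1⟩ pair (|10⟩, |11⟩).
T = [[1, 0], [0, (1/√2 + (1/√2)i)]].
With a = amp(|10⟩) = 0.9968 and b = amp(|11⟩) = 0:
new amp(|10⟩) = (1)·a = 0.9968
new amp(|11⟩) = (1/√2 + (1/√2)i)·b = 0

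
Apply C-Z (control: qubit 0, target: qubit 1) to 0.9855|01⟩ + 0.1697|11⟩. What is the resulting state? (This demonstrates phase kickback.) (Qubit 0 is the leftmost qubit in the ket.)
0.9855|01⟩ - 0.1697|11⟩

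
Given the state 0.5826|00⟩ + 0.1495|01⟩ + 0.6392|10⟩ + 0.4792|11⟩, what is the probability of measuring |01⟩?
0.02235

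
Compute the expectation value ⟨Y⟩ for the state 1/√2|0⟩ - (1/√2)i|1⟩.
-1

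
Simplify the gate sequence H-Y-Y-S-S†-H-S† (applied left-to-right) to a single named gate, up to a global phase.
S†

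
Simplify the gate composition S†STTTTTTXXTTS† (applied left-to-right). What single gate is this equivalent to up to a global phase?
S†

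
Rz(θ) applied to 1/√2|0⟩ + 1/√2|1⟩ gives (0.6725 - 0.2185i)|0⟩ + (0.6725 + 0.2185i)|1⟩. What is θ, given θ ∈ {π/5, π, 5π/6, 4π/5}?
π/5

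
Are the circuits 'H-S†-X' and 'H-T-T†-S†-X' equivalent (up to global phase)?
Yes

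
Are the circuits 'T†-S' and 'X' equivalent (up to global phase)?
No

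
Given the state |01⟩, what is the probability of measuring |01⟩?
1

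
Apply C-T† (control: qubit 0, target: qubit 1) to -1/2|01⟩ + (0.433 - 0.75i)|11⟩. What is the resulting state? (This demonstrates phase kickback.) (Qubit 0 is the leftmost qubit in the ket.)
-1/2|01⟩ + (-0.2242 - 0.8365i)|11⟩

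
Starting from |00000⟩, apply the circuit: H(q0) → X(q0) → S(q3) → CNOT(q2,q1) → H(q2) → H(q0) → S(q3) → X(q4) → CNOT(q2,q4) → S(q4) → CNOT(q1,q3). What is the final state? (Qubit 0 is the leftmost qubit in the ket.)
(1/√2)i|00001⟩ + 1/√2|00100⟩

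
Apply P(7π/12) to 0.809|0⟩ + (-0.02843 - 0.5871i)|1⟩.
0.809|0⟩ + (0.5745 + 0.1245i)|1⟩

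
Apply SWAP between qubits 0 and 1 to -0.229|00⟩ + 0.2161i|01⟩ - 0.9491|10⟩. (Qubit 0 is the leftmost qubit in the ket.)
-0.229|00⟩ - 0.9491|01⟩ + 0.2161i|10⟩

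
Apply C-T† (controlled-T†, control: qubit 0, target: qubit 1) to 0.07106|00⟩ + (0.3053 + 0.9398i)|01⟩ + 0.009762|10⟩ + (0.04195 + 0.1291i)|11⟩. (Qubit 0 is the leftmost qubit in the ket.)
0.07106|00⟩ + (0.3053 + 0.9398i)|01⟩ + 0.009762|10⟩ + (0.121 + 0.06162i)|11⟩

C-T† leaves the control-|0⟩ kets |00⟩, |01⟩ unchanged and applies T† to qubit 1 on the control-|1⟩ pair (|10⟩, |11⟩).
T† = [[1, 0], [0, (1/√2 - (1/√2)i)]].
With a = amp(|10⟩) = 0.009762 and b = amp(|11⟩) = (0.04195 + 0.1291i):
new amp(|10⟩) = (1)·a = 0.009762
new amp(|11⟩) = (1/√2 - (1/√2)i)·b = (0.121 + 0.06162i)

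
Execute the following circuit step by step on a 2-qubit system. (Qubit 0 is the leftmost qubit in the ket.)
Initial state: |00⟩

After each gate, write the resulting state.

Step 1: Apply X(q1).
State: |01⟩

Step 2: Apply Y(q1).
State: -i|00⟩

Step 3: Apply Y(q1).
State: |01⟩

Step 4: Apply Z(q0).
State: |01⟩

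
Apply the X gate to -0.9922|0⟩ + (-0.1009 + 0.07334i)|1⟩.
(-0.1009 + 0.07334i)|0⟩ - 0.9922|1⟩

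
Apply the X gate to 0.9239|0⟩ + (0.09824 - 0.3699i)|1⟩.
(0.09824 - 0.3699i)|0⟩ + 0.9239|1⟩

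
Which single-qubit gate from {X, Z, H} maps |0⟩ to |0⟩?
Z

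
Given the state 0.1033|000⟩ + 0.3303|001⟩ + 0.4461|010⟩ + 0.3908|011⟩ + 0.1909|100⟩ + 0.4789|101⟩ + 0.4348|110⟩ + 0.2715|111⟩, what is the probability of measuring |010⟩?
0.199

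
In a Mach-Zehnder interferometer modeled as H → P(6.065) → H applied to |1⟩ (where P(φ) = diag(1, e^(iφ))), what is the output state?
(0.01185 + 0.1082i)|0⟩ + (0.9881 - 0.1082i)|1⟩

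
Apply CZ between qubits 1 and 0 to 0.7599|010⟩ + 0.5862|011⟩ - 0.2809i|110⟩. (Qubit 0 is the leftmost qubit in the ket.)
0.7599|010⟩ + 0.5862|011⟩ + 0.2809i|110⟩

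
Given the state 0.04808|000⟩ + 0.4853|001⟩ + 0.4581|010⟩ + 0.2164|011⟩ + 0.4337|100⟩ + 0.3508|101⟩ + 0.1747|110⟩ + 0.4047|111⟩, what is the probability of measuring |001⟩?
0.2355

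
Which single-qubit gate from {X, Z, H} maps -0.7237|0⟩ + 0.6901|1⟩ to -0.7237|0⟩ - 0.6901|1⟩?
Z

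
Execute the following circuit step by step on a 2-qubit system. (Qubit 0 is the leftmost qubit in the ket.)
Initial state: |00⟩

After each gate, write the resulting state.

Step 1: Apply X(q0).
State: |10⟩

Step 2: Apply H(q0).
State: 1/√2|00⟩ - 1/√2|10⟩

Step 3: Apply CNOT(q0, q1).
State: 1/√2|00⟩ - 1/√2|11⟩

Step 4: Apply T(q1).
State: 1/√2|00⟩ + (-1/2 - (1/2)i)|11⟩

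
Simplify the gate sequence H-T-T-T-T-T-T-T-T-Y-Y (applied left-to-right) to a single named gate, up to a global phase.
H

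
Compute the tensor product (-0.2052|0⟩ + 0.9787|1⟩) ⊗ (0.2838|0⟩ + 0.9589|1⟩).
-0.05824|00⟩ - 0.1968|01⟩ + 0.2778|10⟩ + 0.9385|11⟩

amp(|b₁b₂…⟩) = product of the factor amplitudes for bits b₁, b₂, …; only kets whose every factor amplitude is nonzero survive.
|00⟩: (-0.2052)(0.2838) = -0.05824
|01⟩: (-0.2052)(0.9589) = -0.1968
|10⟩: (0.9787)(0.2838) = 0.2778
|11⟩: (0.9787)(0.9589) = 0.9385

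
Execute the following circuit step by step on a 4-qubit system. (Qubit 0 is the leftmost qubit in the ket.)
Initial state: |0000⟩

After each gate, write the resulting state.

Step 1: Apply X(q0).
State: |1000⟩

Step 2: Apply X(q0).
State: |0000⟩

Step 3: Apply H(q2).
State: 1/√2|0000⟩ + 1/√2|0010⟩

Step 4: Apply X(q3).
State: 1/√2|0001⟩ + 1/√2|0011⟩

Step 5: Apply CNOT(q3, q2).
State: 1/√2|0001⟩ + 1/√2|0011⟩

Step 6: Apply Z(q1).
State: 1/√2|0001⟩ + 1/√2|0011⟩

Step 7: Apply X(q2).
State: 1/√2|0001⟩ + 1/√2|0011⟩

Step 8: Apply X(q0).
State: 1/√2|1001⟩ + 1/√2|1011⟩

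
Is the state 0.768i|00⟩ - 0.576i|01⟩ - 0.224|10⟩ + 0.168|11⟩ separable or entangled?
Separable

Writing the state as a|00⟩ + b|01⟩ + c|10⟩ + d|11⟩, it is a product state iff ad − bc = 0.
Here (a, b, c, d) = (0.768i, -0.576i, -0.224, 0.168): ad − bc = (0.768i)(0.168) − (-0.576i)(-0.224) = 0, so the state is separable.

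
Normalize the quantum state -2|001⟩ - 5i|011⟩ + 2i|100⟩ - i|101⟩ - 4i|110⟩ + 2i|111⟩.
-0.2722|001⟩ - 0.6804i|011⟩ + 0.2722i|100⟩ - 0.1361i|101⟩ - 0.5443i|110⟩ + 0.2722i|111⟩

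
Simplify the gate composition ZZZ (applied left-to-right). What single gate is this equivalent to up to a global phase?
Z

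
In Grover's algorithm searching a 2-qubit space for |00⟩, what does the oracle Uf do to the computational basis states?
Uf|x⟩ = -|x⟩ if x = 00, else |x⟩ (phase flip on target)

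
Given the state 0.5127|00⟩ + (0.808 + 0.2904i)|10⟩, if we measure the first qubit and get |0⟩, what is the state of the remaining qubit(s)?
|0⟩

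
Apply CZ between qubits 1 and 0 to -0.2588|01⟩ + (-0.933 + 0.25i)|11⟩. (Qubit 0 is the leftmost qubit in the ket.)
-0.2588|01⟩ + (0.933 - 0.25i)|11⟩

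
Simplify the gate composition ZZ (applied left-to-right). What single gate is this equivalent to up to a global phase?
I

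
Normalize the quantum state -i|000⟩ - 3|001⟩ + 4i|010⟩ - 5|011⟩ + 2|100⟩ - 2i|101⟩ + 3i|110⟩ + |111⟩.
-0.1204i|000⟩ - 0.3612|001⟩ + 0.4815i|010⟩ - 0.6019|011⟩ + 0.2408|100⟩ - 0.2408i|101⟩ + 0.3612i|110⟩ + 0.1204|111⟩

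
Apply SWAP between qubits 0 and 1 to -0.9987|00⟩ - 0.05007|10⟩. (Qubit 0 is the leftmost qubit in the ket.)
-0.9987|00⟩ - 0.05007|01⟩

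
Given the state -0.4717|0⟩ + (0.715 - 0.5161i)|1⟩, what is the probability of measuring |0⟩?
0.2225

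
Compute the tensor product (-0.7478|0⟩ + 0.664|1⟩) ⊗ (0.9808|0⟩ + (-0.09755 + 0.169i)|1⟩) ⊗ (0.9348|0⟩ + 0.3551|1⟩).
-0.6856|000⟩ - 0.2604|001⟩ + (0.06819 - 0.1181i)|010⟩ + (0.0259 - 0.04488i)|011⟩ + 0.6088|100⟩ + 0.2313|101⟩ + (-0.06055 + 0.1049i)|110⟩ + (-0.023 + 0.03985i)|111⟩

amp(|b₁b₂…⟩) = product of the factor amplitudes for bits b₁, b₂, …; only kets whose every factor amplitude is nonzero survive.
|000⟩: (-0.7478)(0.9808)(0.9348) = -0.6856
|001⟩: (-0.7478)(0.9808)(0.3551) = -0.2604
|010⟩: (-0.7478)(-0.09755 + 0.169i)(0.9348) = (0.06819 - 0.1181i)
|011⟩: (-0.7478)(-0.09755 + 0.169i)(0.3551) = (0.0259 - 0.04488i)
|100⟩: (0.664)(0.9808)(0.9348) = 0.6088
|101⟩: (0.664)(0.9808)(0.3551) = 0.2313
|110⟩: (0.664)(-0.09755 + 0.169i)(0.9348) = (-0.06055 + 0.1049i)
|111⟩: (0.664)(-0.09755 + 0.169i)(0.3551) = (-0.023 + 0.03985i)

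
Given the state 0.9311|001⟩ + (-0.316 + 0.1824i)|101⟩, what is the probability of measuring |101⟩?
0.1331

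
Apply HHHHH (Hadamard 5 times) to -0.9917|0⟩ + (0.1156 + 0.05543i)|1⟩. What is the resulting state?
(-0.6195 + 0.03919i)|0⟩ + (-0.783 - 0.03919i)|1⟩

H² = I, so H^5 = H: a single Hadamard. With (a, b) = (-0.9917, (0.1156 + 0.05543i)), H gives ((a + b)/√2, (a − b)/√2) = ((-0.6195 + 0.03919i), (-0.783 - 0.03919i)).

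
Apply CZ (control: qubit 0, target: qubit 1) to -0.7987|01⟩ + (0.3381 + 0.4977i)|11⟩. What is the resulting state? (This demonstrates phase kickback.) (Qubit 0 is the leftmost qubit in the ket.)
-0.7987|01⟩ + (-0.3381 - 0.4977i)|11⟩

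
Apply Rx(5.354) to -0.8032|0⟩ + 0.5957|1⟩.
(0.7181 - 0.2669i)|0⟩ + (-0.5326 + 0.3599i)|1⟩

Rx(5.354) = [[cos(θ/2), −i·sin(θ/2)], [−i·sin(θ/2), cos(θ/2)]]; θ = 5.354, cos(θ/2) ≈ -0.894004, sin(θ/2) ≈ 0.448059.
With a = amp(|0⟩) = -0.8032 and b = amp(|1⟩) = 0.5957:
new amp(|0⟩) = (-0.894004)·a + (-0.448059i)·b = (0.7181 - 0.2669i)
new amp(|1⟩) = (-0.448059i)·a + (-0.894004)·b = (-0.5326 + 0.3599i)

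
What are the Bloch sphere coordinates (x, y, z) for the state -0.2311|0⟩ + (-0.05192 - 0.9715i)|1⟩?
(0.024, 0.449, -0.8931)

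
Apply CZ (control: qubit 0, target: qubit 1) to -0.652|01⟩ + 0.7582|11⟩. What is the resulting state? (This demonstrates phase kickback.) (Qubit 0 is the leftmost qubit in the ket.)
-0.652|01⟩ - 0.7582|11⟩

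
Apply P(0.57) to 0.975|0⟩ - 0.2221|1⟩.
0.975|0⟩ + (-0.187 - 0.1199i)|1⟩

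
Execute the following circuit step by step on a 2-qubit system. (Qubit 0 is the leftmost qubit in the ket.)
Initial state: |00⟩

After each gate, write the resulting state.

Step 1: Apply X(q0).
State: |10⟩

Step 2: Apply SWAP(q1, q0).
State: |01⟩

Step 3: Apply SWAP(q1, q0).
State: |10⟩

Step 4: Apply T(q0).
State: (1/√2 + (1/√2)i)|10⟩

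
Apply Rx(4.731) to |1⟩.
-0.7005i|0⟩ - 0.7137|1⟩

Rx(4.731) = [[cos(θ/2), −i·sin(θ/2)], [−i·sin(θ/2), cos(θ/2)]]; θ = 4.731, cos(θ/2) ≈ -0.713656, sin(θ/2) ≈ 0.700496.
With a = amp(|0⟩) = 0 and b = amp(|1⟩) = 1:
new amp(|0⟩) = (-0.713656)·a + (-0.700496i)·b = -0.7005i
new amp(|1⟩) = (-0.700496i)·a + (-0.713656)·b = -0.7137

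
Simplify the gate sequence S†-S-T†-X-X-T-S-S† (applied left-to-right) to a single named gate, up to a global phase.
I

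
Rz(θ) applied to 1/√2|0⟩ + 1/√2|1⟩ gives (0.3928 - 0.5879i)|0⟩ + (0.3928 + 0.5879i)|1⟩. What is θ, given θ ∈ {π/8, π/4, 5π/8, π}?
5π/8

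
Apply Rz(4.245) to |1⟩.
(-0.5241 + 0.8516i)|1⟩

Rz(4.245) = [[e^(−iθ/2), 0], [0, e^(iθ/2)]] with e^(±iθ/2) = cos(θ/2) ± i·sin(θ/2); θ = 4.245, cos(θ/2) ≈ -0.524139, sin(θ/2) ≈ 0.851633.
With a = amp(|0⟩) = 0 and b = amp(|1⟩) = 1:
new amp(|0⟩) = (-0.524139 - 0.851633i)·a = 0
new amp(|1⟩) = (-0.524139 + 0.851633i)·b = (-0.5241 + 0.8516i)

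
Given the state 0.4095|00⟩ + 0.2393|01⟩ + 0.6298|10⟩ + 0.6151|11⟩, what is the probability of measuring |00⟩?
0.1677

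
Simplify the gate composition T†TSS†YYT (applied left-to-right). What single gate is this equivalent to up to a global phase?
T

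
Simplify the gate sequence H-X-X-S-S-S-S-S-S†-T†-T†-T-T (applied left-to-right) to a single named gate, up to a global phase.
H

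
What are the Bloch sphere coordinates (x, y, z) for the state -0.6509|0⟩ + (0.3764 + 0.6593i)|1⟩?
(-0.49, -0.8583, -0.1527)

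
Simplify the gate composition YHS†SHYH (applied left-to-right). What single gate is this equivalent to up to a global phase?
H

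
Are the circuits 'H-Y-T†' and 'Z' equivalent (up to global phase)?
No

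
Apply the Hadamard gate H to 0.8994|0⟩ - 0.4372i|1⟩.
(0.636 - 0.3091i)|0⟩ + (0.636 + 0.3091i)|1⟩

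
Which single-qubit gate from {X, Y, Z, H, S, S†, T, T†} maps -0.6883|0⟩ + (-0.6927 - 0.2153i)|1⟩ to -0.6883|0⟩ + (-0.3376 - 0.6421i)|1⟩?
T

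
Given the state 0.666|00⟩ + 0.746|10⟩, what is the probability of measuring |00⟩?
0.4436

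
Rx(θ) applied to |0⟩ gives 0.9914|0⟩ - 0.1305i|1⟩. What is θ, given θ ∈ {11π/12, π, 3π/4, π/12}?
π/12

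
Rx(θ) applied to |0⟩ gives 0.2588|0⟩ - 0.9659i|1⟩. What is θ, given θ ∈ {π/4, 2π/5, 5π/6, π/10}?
5π/6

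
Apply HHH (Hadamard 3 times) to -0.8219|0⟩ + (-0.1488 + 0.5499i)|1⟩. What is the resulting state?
(-0.6864 + 0.3888i)|0⟩ + (-0.476 - 0.3888i)|1⟩

H² = I, so H^3 = H: a single Hadamard. With (a, b) = (-0.8219, (-0.1488 + 0.5499i)), H gives ((a + b)/√2, (a − b)/√2) = ((-0.6864 + 0.3888i), (-0.476 - 0.3888i)).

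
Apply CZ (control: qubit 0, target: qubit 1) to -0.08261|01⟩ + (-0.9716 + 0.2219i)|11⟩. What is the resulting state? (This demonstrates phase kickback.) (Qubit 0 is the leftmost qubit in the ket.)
-0.08261|01⟩ + (0.9716 - 0.2219i)|11⟩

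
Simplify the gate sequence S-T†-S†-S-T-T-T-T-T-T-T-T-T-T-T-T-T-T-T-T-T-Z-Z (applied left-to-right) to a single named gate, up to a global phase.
S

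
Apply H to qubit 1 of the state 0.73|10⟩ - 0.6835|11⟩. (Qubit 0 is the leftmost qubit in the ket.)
0.03288|10⟩ + 0.9995|11⟩

H on qubit 1 mixes each pair of kets that differ only in qubit 1: amplitudes (a, b) of (|…0…⟩, |…1…⟩) become ((a + b)/√2, (a − b)/√2). Kets absent from the input have amplitude 0.
(|10⟩, |11⟩): (a, b) = (0.73, -0.6835) → (0.03288, 0.9995)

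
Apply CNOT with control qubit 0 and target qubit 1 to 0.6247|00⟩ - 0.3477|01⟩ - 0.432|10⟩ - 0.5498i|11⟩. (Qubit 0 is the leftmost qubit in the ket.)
0.6247|00⟩ - 0.3477|01⟩ - 0.5498i|10⟩ - 0.432|11⟩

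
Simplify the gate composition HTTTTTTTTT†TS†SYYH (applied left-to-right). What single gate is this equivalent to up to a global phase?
I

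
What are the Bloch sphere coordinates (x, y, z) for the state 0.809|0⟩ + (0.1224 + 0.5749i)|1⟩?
(0.198, 0.9302, 0.309)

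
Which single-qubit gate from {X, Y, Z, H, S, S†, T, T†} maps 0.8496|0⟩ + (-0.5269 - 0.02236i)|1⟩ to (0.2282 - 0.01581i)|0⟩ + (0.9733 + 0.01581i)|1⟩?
H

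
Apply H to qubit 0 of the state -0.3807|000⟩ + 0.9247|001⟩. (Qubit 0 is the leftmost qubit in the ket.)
-0.2692|000⟩ + 0.6539|001⟩ - 0.2692|100⟩ + 0.6539|101⟩

H on qubit 0 mixes each pair of kets that differ only in qubit 0: amplitudes (a, b) of (|…0…⟩, |…1…⟩) become ((a + b)/√2, (a − b)/√2). Kets absent from the input have amplitude 0.
(|000⟩, |100⟩): (a, b) = (-0.3807, 0) → (-0.2692, -0.2692)
(|001⟩, |101⟩): (a, b) = (0.9247, 0) → (0.6539, 0.6539)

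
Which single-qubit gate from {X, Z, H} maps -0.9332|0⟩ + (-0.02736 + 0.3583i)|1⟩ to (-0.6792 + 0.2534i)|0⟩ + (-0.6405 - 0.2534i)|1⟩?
H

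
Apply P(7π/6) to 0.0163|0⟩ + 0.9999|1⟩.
0.0163|0⟩ + (-0.8659 - 0.5i)|1⟩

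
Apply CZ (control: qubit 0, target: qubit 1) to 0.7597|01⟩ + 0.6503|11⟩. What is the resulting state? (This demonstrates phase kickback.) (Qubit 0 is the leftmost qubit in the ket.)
0.7597|01⟩ - 0.6503|11⟩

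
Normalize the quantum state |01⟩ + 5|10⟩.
0.1961|01⟩ + 0.9806|10⟩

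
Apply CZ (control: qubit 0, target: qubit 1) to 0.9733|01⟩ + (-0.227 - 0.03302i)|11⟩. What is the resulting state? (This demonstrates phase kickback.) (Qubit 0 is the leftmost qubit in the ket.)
0.9733|01⟩ + (0.227 + 0.03302i)|11⟩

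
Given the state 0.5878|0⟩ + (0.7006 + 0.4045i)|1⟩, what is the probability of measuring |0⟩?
0.3455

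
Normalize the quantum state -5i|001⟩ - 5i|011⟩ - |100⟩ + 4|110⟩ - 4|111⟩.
-0.5488i|001⟩ - 0.5488i|011⟩ - 0.1098|100⟩ + 0.4391|110⟩ - 0.4391|111⟩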